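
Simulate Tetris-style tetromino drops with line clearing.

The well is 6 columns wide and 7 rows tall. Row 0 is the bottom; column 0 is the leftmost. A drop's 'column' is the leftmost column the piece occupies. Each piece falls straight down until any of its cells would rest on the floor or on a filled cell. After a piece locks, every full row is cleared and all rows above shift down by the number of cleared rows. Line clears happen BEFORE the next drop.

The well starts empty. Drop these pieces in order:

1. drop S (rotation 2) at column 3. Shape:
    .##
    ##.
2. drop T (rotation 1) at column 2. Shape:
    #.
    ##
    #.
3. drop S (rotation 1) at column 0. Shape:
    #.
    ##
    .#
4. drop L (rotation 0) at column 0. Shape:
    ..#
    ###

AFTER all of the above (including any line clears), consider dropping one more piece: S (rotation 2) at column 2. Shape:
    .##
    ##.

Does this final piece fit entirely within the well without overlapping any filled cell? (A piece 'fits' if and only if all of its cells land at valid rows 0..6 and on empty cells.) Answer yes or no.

Answer: yes

Derivation:
Drop 1: S rot2 at col 3 lands with bottom-row=0; cleared 0 line(s) (total 0); column heights now [0 0 0 1 2 2], max=2
Drop 2: T rot1 at col 2 lands with bottom-row=0; cleared 0 line(s) (total 0); column heights now [0 0 3 2 2 2], max=3
Drop 3: S rot1 at col 0 lands with bottom-row=0; cleared 1 line(s) (total 1); column heights now [2 1 2 1 1 0], max=2
Drop 4: L rot0 at col 0 lands with bottom-row=2; cleared 0 line(s) (total 1); column heights now [3 3 4 1 1 0], max=4
Test piece S rot2 at col 2 (width 3): heights before test = [3 3 4 1 1 0]; fits = True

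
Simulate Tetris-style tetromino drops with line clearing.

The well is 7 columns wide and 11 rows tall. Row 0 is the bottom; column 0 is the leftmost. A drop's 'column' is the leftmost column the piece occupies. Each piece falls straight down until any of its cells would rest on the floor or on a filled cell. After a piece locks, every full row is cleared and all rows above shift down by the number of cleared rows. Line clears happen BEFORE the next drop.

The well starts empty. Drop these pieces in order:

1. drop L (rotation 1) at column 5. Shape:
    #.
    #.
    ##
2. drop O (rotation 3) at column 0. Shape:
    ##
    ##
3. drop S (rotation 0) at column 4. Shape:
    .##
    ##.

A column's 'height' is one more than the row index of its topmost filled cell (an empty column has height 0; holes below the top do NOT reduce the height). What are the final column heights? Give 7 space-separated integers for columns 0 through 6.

Drop 1: L rot1 at col 5 lands with bottom-row=0; cleared 0 line(s) (total 0); column heights now [0 0 0 0 0 3 1], max=3
Drop 2: O rot3 at col 0 lands with bottom-row=0; cleared 0 line(s) (total 0); column heights now [2 2 0 0 0 3 1], max=3
Drop 3: S rot0 at col 4 lands with bottom-row=3; cleared 0 line(s) (total 0); column heights now [2 2 0 0 4 5 5], max=5

Answer: 2 2 0 0 4 5 5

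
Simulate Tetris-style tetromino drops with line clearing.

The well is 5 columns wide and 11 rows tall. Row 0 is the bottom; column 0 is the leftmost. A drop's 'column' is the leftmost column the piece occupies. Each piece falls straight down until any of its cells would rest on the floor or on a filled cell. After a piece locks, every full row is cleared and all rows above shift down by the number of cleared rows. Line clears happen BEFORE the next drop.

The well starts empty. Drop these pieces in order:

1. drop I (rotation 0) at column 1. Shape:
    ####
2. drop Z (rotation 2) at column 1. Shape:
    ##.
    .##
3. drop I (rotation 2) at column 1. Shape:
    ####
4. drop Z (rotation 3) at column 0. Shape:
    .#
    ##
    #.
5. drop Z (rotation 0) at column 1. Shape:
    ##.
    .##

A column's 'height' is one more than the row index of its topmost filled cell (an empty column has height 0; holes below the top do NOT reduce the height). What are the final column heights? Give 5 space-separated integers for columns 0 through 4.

Answer: 4 6 6 5 1

Derivation:
Drop 1: I rot0 at col 1 lands with bottom-row=0; cleared 0 line(s) (total 0); column heights now [0 1 1 1 1], max=1
Drop 2: Z rot2 at col 1 lands with bottom-row=1; cleared 0 line(s) (total 0); column heights now [0 3 3 2 1], max=3
Drop 3: I rot2 at col 1 lands with bottom-row=3; cleared 0 line(s) (total 0); column heights now [0 4 4 4 4], max=4
Drop 4: Z rot3 at col 0 lands with bottom-row=3; cleared 1 line(s) (total 1); column heights now [4 5 3 2 1], max=5
Drop 5: Z rot0 at col 1 lands with bottom-row=4; cleared 0 line(s) (total 1); column heights now [4 6 6 5 1], max=6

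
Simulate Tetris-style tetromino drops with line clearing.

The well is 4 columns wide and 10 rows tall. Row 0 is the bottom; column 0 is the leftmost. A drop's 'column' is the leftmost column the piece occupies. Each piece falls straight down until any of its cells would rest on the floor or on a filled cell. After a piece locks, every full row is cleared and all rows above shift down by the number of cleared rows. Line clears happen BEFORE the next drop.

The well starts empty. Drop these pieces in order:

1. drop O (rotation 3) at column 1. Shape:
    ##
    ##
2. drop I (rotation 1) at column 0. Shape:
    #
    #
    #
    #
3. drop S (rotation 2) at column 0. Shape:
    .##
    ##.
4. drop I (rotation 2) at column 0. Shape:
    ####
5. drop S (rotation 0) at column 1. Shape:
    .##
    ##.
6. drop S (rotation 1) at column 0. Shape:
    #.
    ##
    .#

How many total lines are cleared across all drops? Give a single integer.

Answer: 1

Derivation:
Drop 1: O rot3 at col 1 lands with bottom-row=0; cleared 0 line(s) (total 0); column heights now [0 2 2 0], max=2
Drop 2: I rot1 at col 0 lands with bottom-row=0; cleared 0 line(s) (total 0); column heights now [4 2 2 0], max=4
Drop 3: S rot2 at col 0 lands with bottom-row=4; cleared 0 line(s) (total 0); column heights now [5 6 6 0], max=6
Drop 4: I rot2 at col 0 lands with bottom-row=6; cleared 1 line(s) (total 1); column heights now [5 6 6 0], max=6
Drop 5: S rot0 at col 1 lands with bottom-row=6; cleared 0 line(s) (total 1); column heights now [5 7 8 8], max=8
Drop 6: S rot1 at col 0 lands with bottom-row=7; cleared 0 line(s) (total 1); column heights now [10 9 8 8], max=10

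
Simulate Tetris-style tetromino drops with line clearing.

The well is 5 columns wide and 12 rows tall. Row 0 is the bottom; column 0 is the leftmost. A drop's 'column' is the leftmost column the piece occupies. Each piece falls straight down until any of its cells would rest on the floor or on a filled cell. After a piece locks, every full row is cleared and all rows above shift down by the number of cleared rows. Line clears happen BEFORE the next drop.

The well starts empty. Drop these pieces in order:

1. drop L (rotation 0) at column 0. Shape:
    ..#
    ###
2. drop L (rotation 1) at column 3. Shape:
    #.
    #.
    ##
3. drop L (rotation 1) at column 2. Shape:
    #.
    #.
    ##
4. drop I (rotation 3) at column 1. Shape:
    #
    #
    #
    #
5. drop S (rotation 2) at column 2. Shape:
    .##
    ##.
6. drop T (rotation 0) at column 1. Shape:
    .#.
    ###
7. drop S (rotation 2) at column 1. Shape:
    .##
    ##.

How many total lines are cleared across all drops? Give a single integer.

Answer: 1

Derivation:
Drop 1: L rot0 at col 0 lands with bottom-row=0; cleared 0 line(s) (total 0); column heights now [1 1 2 0 0], max=2
Drop 2: L rot1 at col 3 lands with bottom-row=0; cleared 1 line(s) (total 1); column heights now [0 0 1 2 0], max=2
Drop 3: L rot1 at col 2 lands with bottom-row=2; cleared 0 line(s) (total 1); column heights now [0 0 5 3 0], max=5
Drop 4: I rot3 at col 1 lands with bottom-row=0; cleared 0 line(s) (total 1); column heights now [0 4 5 3 0], max=5
Drop 5: S rot2 at col 2 lands with bottom-row=5; cleared 0 line(s) (total 1); column heights now [0 4 6 7 7], max=7
Drop 6: T rot0 at col 1 lands with bottom-row=7; cleared 0 line(s) (total 1); column heights now [0 8 9 8 7], max=9
Drop 7: S rot2 at col 1 lands with bottom-row=9; cleared 0 line(s) (total 1); column heights now [0 10 11 11 7], max=11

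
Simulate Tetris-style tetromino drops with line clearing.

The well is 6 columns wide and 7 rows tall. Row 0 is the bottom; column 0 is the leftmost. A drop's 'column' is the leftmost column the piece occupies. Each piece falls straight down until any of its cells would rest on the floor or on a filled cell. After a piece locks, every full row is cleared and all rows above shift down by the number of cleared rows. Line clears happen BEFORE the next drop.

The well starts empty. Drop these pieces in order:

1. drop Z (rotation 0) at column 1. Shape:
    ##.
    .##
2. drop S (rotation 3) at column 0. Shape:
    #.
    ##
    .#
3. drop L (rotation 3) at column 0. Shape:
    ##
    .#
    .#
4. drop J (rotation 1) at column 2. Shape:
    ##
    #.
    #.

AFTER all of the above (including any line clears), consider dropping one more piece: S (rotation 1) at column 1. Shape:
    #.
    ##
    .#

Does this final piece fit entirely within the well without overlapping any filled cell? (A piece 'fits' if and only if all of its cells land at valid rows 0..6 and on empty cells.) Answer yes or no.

Answer: no

Derivation:
Drop 1: Z rot0 at col 1 lands with bottom-row=0; cleared 0 line(s) (total 0); column heights now [0 2 2 1 0 0], max=2
Drop 2: S rot3 at col 0 lands with bottom-row=2; cleared 0 line(s) (total 0); column heights now [5 4 2 1 0 0], max=5
Drop 3: L rot3 at col 0 lands with bottom-row=4; cleared 0 line(s) (total 0); column heights now [7 7 2 1 0 0], max=7
Drop 4: J rot1 at col 2 lands with bottom-row=2; cleared 0 line(s) (total 0); column heights now [7 7 5 5 0 0], max=7
Test piece S rot1 at col 1 (width 2): heights before test = [7 7 5 5 0 0]; fits = False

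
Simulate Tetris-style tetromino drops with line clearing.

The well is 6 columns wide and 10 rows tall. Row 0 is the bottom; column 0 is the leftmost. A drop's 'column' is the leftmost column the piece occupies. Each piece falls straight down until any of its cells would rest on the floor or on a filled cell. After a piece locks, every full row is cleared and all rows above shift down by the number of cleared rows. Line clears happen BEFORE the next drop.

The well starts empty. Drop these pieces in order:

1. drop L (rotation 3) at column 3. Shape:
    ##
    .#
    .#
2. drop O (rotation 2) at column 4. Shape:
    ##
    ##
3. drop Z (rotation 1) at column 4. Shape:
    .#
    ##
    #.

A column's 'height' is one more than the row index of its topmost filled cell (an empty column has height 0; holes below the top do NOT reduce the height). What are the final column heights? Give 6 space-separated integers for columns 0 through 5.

Drop 1: L rot3 at col 3 lands with bottom-row=0; cleared 0 line(s) (total 0); column heights now [0 0 0 3 3 0], max=3
Drop 2: O rot2 at col 4 lands with bottom-row=3; cleared 0 line(s) (total 0); column heights now [0 0 0 3 5 5], max=5
Drop 3: Z rot1 at col 4 lands with bottom-row=5; cleared 0 line(s) (total 0); column heights now [0 0 0 3 7 8], max=8

Answer: 0 0 0 3 7 8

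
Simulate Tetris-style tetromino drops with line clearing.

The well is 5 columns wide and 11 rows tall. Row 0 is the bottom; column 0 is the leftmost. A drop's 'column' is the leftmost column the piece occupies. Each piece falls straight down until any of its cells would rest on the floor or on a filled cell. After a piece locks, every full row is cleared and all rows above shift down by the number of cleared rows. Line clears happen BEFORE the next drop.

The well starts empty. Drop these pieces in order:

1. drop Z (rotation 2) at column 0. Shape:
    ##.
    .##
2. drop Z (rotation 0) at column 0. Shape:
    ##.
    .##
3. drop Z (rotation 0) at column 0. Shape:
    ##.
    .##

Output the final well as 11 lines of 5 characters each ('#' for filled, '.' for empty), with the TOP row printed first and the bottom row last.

Drop 1: Z rot2 at col 0 lands with bottom-row=0; cleared 0 line(s) (total 0); column heights now [2 2 1 0 0], max=2
Drop 2: Z rot0 at col 0 lands with bottom-row=2; cleared 0 line(s) (total 0); column heights now [4 4 3 0 0], max=4
Drop 3: Z rot0 at col 0 lands with bottom-row=4; cleared 0 line(s) (total 0); column heights now [6 6 5 0 0], max=6

Answer: .....
.....
.....
.....
.....
##...
.##..
##...
.##..
##...
.##..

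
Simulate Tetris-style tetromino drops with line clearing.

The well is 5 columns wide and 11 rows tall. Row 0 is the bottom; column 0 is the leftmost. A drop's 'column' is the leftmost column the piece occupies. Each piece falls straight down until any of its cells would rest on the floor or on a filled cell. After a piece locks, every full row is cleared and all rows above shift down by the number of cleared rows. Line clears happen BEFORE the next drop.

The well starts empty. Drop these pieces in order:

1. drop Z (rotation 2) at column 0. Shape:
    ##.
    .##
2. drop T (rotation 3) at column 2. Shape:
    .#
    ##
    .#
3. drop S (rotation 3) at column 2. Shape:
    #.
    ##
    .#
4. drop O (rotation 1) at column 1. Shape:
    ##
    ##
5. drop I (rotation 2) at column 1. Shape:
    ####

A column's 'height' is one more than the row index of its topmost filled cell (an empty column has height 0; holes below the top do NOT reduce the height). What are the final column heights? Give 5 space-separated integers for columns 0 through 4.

Drop 1: Z rot2 at col 0 lands with bottom-row=0; cleared 0 line(s) (total 0); column heights now [2 2 1 0 0], max=2
Drop 2: T rot3 at col 2 lands with bottom-row=0; cleared 0 line(s) (total 0); column heights now [2 2 2 3 0], max=3
Drop 3: S rot3 at col 2 lands with bottom-row=3; cleared 0 line(s) (total 0); column heights now [2 2 6 5 0], max=6
Drop 4: O rot1 at col 1 lands with bottom-row=6; cleared 0 line(s) (total 0); column heights now [2 8 8 5 0], max=8
Drop 5: I rot2 at col 1 lands with bottom-row=8; cleared 0 line(s) (total 0); column heights now [2 9 9 9 9], max=9

Answer: 2 9 9 9 9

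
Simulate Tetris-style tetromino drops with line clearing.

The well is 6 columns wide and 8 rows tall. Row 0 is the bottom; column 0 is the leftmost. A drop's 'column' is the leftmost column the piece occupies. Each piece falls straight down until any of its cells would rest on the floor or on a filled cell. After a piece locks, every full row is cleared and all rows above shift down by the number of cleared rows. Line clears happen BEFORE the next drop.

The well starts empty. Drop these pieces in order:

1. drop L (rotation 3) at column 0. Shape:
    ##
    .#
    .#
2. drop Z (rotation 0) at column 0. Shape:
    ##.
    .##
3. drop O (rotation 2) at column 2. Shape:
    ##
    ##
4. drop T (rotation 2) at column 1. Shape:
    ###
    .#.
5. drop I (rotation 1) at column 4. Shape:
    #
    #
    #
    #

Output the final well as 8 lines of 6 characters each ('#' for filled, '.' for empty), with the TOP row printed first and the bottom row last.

Answer: .###..
..#...
..##..
####..
.##.#.
##..#.
.#..#.
.#..#.

Derivation:
Drop 1: L rot3 at col 0 lands with bottom-row=0; cleared 0 line(s) (total 0); column heights now [3 3 0 0 0 0], max=3
Drop 2: Z rot0 at col 0 lands with bottom-row=3; cleared 0 line(s) (total 0); column heights now [5 5 4 0 0 0], max=5
Drop 3: O rot2 at col 2 lands with bottom-row=4; cleared 0 line(s) (total 0); column heights now [5 5 6 6 0 0], max=6
Drop 4: T rot2 at col 1 lands with bottom-row=6; cleared 0 line(s) (total 0); column heights now [5 8 8 8 0 0], max=8
Drop 5: I rot1 at col 4 lands with bottom-row=0; cleared 0 line(s) (total 0); column heights now [5 8 8 8 4 0], max=8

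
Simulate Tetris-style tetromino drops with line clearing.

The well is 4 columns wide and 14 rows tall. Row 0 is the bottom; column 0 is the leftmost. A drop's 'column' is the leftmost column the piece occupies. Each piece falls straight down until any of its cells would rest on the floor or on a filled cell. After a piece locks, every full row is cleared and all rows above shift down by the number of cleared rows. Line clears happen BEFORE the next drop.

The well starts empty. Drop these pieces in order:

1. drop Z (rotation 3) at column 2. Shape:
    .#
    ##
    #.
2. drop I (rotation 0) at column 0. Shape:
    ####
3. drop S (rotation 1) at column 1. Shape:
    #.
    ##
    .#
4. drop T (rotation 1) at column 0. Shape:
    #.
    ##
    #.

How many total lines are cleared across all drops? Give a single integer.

Answer: 1

Derivation:
Drop 1: Z rot3 at col 2 lands with bottom-row=0; cleared 0 line(s) (total 0); column heights now [0 0 2 3], max=3
Drop 2: I rot0 at col 0 lands with bottom-row=3; cleared 1 line(s) (total 1); column heights now [0 0 2 3], max=3
Drop 3: S rot1 at col 1 lands with bottom-row=2; cleared 0 line(s) (total 1); column heights now [0 5 4 3], max=5
Drop 4: T rot1 at col 0 lands with bottom-row=4; cleared 0 line(s) (total 1); column heights now [7 6 4 3], max=7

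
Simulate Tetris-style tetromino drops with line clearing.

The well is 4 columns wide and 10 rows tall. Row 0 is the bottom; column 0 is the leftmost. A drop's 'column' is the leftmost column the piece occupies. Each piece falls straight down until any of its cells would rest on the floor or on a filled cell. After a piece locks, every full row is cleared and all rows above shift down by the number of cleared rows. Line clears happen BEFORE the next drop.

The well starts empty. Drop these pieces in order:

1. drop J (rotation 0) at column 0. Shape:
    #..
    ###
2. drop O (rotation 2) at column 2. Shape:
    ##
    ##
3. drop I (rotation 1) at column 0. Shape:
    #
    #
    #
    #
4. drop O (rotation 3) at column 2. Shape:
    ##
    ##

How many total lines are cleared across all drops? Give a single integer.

Answer: 0

Derivation:
Drop 1: J rot0 at col 0 lands with bottom-row=0; cleared 0 line(s) (total 0); column heights now [2 1 1 0], max=2
Drop 2: O rot2 at col 2 lands with bottom-row=1; cleared 0 line(s) (total 0); column heights now [2 1 3 3], max=3
Drop 3: I rot1 at col 0 lands with bottom-row=2; cleared 0 line(s) (total 0); column heights now [6 1 3 3], max=6
Drop 4: O rot3 at col 2 lands with bottom-row=3; cleared 0 line(s) (total 0); column heights now [6 1 5 5], max=6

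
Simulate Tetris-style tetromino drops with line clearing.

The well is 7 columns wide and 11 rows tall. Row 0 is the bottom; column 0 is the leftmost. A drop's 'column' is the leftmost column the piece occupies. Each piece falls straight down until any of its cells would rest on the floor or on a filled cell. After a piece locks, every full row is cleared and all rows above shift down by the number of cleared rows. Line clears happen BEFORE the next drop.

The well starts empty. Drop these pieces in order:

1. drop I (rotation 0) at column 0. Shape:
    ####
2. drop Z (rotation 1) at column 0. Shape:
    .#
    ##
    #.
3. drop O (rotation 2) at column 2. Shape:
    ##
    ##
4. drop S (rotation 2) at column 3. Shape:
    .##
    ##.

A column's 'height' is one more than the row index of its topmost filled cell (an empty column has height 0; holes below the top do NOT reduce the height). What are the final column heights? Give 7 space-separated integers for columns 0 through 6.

Answer: 3 4 3 4 5 5 0

Derivation:
Drop 1: I rot0 at col 0 lands with bottom-row=0; cleared 0 line(s) (total 0); column heights now [1 1 1 1 0 0 0], max=1
Drop 2: Z rot1 at col 0 lands with bottom-row=1; cleared 0 line(s) (total 0); column heights now [3 4 1 1 0 0 0], max=4
Drop 3: O rot2 at col 2 lands with bottom-row=1; cleared 0 line(s) (total 0); column heights now [3 4 3 3 0 0 0], max=4
Drop 4: S rot2 at col 3 lands with bottom-row=3; cleared 0 line(s) (total 0); column heights now [3 4 3 4 5 5 0], max=5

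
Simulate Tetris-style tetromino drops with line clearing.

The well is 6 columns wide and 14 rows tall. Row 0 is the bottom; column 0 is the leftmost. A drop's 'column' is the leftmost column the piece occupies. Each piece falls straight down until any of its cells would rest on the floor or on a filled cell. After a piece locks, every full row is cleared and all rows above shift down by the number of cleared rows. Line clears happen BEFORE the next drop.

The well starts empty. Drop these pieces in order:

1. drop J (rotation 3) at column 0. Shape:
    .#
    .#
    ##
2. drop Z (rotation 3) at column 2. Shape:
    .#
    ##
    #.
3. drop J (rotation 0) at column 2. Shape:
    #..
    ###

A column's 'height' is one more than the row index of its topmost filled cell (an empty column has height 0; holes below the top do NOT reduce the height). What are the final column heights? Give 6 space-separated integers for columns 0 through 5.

Answer: 1 3 5 4 4 0

Derivation:
Drop 1: J rot3 at col 0 lands with bottom-row=0; cleared 0 line(s) (total 0); column heights now [1 3 0 0 0 0], max=3
Drop 2: Z rot3 at col 2 lands with bottom-row=0; cleared 0 line(s) (total 0); column heights now [1 3 2 3 0 0], max=3
Drop 3: J rot0 at col 2 lands with bottom-row=3; cleared 0 line(s) (total 0); column heights now [1 3 5 4 4 0], max=5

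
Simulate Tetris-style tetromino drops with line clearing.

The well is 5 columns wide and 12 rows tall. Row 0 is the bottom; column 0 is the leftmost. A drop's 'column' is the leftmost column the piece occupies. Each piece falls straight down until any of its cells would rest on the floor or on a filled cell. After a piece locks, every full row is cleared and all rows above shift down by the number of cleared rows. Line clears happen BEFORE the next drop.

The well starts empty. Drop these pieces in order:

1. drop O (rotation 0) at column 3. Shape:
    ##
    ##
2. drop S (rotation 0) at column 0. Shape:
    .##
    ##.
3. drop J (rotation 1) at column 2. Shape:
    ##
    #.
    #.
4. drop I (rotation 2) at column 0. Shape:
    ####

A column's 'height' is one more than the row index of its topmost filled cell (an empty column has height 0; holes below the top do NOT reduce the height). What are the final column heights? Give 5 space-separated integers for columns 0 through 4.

Drop 1: O rot0 at col 3 lands with bottom-row=0; cleared 0 line(s) (total 0); column heights now [0 0 0 2 2], max=2
Drop 2: S rot0 at col 0 lands with bottom-row=0; cleared 0 line(s) (total 0); column heights now [1 2 2 2 2], max=2
Drop 3: J rot1 at col 2 lands with bottom-row=2; cleared 0 line(s) (total 0); column heights now [1 2 5 5 2], max=5
Drop 4: I rot2 at col 0 lands with bottom-row=5; cleared 0 line(s) (total 0); column heights now [6 6 6 6 2], max=6

Answer: 6 6 6 6 2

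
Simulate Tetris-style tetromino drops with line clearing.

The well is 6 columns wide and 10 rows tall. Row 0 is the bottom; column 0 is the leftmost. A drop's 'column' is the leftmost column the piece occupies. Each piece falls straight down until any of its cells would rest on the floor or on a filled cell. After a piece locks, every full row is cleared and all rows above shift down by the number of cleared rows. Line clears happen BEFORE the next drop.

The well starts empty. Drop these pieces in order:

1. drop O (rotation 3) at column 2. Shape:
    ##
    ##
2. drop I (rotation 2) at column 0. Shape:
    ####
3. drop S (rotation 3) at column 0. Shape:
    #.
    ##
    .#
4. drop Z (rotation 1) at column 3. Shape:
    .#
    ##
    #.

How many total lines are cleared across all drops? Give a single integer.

Drop 1: O rot3 at col 2 lands with bottom-row=0; cleared 0 line(s) (total 0); column heights now [0 0 2 2 0 0], max=2
Drop 2: I rot2 at col 0 lands with bottom-row=2; cleared 0 line(s) (total 0); column heights now [3 3 3 3 0 0], max=3
Drop 3: S rot3 at col 0 lands with bottom-row=3; cleared 0 line(s) (total 0); column heights now [6 5 3 3 0 0], max=6
Drop 4: Z rot1 at col 3 lands with bottom-row=3; cleared 0 line(s) (total 0); column heights now [6 5 3 5 6 0], max=6

Answer: 0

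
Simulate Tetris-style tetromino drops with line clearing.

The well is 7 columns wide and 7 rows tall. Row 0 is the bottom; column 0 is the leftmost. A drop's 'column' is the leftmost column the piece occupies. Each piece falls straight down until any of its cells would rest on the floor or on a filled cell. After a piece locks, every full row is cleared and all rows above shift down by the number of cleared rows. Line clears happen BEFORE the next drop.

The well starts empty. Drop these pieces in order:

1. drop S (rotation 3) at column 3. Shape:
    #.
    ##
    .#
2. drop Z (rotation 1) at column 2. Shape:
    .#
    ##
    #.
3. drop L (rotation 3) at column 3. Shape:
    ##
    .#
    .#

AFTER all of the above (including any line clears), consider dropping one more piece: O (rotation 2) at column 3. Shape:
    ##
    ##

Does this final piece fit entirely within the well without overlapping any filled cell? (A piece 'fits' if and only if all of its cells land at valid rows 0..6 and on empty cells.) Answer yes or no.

Answer: no

Derivation:
Drop 1: S rot3 at col 3 lands with bottom-row=0; cleared 0 line(s) (total 0); column heights now [0 0 0 3 2 0 0], max=3
Drop 2: Z rot1 at col 2 lands with bottom-row=2; cleared 0 line(s) (total 0); column heights now [0 0 4 5 2 0 0], max=5
Drop 3: L rot3 at col 3 lands with bottom-row=3; cleared 0 line(s) (total 0); column heights now [0 0 4 6 6 0 0], max=6
Test piece O rot2 at col 3 (width 2): heights before test = [0 0 4 6 6 0 0]; fits = False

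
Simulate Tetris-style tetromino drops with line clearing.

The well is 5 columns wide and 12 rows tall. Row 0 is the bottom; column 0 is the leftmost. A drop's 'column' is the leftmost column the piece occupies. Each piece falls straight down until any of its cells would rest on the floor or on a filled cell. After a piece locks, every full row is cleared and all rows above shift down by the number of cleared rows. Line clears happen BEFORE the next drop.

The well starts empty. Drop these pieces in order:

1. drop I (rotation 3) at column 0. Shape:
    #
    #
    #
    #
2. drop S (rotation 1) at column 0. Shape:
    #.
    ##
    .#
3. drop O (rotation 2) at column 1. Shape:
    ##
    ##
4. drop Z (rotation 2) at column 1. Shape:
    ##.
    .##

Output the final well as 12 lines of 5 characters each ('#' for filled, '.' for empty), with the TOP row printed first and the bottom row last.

Answer: .....
.....
.....
.##..
..##.
.##..
###..
##...
##...
#....
#....
#....

Derivation:
Drop 1: I rot3 at col 0 lands with bottom-row=0; cleared 0 line(s) (total 0); column heights now [4 0 0 0 0], max=4
Drop 2: S rot1 at col 0 lands with bottom-row=3; cleared 0 line(s) (total 0); column heights now [6 5 0 0 0], max=6
Drop 3: O rot2 at col 1 lands with bottom-row=5; cleared 0 line(s) (total 0); column heights now [6 7 7 0 0], max=7
Drop 4: Z rot2 at col 1 lands with bottom-row=7; cleared 0 line(s) (total 0); column heights now [6 9 9 8 0], max=9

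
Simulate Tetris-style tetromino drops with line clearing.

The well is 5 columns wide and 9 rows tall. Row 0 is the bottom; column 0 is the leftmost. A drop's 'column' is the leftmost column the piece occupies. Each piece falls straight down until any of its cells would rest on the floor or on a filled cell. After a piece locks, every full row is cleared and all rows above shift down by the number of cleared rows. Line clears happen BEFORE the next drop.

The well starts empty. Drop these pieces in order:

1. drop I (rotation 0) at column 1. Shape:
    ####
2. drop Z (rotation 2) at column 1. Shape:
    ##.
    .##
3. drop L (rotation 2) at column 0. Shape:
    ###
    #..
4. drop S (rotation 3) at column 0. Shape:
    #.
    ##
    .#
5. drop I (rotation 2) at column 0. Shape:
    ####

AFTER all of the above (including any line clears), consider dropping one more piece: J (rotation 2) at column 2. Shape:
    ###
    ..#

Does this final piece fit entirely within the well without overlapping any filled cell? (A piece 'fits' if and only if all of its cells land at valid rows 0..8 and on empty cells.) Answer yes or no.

Answer: yes

Derivation:
Drop 1: I rot0 at col 1 lands with bottom-row=0; cleared 0 line(s) (total 0); column heights now [0 1 1 1 1], max=1
Drop 2: Z rot2 at col 1 lands with bottom-row=1; cleared 0 line(s) (total 0); column heights now [0 3 3 2 1], max=3
Drop 3: L rot2 at col 0 lands with bottom-row=2; cleared 0 line(s) (total 0); column heights now [4 4 4 2 1], max=4
Drop 4: S rot3 at col 0 lands with bottom-row=4; cleared 0 line(s) (total 0); column heights now [7 6 4 2 1], max=7
Drop 5: I rot2 at col 0 lands with bottom-row=7; cleared 0 line(s) (total 0); column heights now [8 8 8 8 1], max=8
Test piece J rot2 at col 2 (width 3): heights before test = [8 8 8 8 1]; fits = True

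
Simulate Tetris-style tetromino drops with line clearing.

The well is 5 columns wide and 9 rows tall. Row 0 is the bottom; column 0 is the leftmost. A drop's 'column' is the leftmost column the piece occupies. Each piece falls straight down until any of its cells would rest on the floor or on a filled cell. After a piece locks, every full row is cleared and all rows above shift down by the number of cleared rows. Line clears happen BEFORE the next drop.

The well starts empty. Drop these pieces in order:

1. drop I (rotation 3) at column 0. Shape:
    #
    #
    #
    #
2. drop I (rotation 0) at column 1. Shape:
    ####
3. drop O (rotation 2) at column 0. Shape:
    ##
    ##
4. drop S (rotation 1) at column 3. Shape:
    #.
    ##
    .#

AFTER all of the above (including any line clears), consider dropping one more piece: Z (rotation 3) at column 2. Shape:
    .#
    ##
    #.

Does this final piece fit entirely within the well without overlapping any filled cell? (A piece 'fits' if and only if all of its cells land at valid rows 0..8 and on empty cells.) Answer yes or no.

Drop 1: I rot3 at col 0 lands with bottom-row=0; cleared 0 line(s) (total 0); column heights now [4 0 0 0 0], max=4
Drop 2: I rot0 at col 1 lands with bottom-row=0; cleared 1 line(s) (total 1); column heights now [3 0 0 0 0], max=3
Drop 3: O rot2 at col 0 lands with bottom-row=3; cleared 0 line(s) (total 1); column heights now [5 5 0 0 0], max=5
Drop 4: S rot1 at col 3 lands with bottom-row=0; cleared 0 line(s) (total 1); column heights now [5 5 0 3 2], max=5
Test piece Z rot3 at col 2 (width 2): heights before test = [5 5 0 3 2]; fits = True

Answer: yes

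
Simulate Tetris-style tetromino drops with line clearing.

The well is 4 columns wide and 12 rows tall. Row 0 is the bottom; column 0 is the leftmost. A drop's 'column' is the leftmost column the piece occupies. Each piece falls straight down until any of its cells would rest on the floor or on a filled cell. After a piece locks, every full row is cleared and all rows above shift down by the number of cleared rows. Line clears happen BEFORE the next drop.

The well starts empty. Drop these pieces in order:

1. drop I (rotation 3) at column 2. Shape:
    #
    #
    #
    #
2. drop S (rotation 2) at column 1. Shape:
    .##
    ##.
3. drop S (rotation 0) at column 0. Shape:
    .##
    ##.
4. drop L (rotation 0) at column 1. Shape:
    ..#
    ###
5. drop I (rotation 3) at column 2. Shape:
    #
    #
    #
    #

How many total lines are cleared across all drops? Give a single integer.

Answer: 1

Derivation:
Drop 1: I rot3 at col 2 lands with bottom-row=0; cleared 0 line(s) (total 0); column heights now [0 0 4 0], max=4
Drop 2: S rot2 at col 1 lands with bottom-row=4; cleared 0 line(s) (total 0); column heights now [0 5 6 6], max=6
Drop 3: S rot0 at col 0 lands with bottom-row=5; cleared 1 line(s) (total 1); column heights now [0 6 6 0], max=6
Drop 4: L rot0 at col 1 lands with bottom-row=6; cleared 0 line(s) (total 1); column heights now [0 7 7 8], max=8
Drop 5: I rot3 at col 2 lands with bottom-row=7; cleared 0 line(s) (total 1); column heights now [0 7 11 8], max=11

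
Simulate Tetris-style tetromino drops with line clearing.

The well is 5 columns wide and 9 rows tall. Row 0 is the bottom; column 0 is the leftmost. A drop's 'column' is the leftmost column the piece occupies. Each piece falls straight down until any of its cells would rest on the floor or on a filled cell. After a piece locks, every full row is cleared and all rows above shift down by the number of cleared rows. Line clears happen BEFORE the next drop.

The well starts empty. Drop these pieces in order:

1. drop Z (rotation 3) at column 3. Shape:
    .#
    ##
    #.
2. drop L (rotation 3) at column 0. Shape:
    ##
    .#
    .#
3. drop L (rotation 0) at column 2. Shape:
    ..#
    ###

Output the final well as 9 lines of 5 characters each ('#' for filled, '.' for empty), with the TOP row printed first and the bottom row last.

Answer: .....
.....
.....
.....
....#
..###
##..#
.#.##
.#.#.

Derivation:
Drop 1: Z rot3 at col 3 lands with bottom-row=0; cleared 0 line(s) (total 0); column heights now [0 0 0 2 3], max=3
Drop 2: L rot3 at col 0 lands with bottom-row=0; cleared 0 line(s) (total 0); column heights now [3 3 0 2 3], max=3
Drop 3: L rot0 at col 2 lands with bottom-row=3; cleared 0 line(s) (total 0); column heights now [3 3 4 4 5], max=5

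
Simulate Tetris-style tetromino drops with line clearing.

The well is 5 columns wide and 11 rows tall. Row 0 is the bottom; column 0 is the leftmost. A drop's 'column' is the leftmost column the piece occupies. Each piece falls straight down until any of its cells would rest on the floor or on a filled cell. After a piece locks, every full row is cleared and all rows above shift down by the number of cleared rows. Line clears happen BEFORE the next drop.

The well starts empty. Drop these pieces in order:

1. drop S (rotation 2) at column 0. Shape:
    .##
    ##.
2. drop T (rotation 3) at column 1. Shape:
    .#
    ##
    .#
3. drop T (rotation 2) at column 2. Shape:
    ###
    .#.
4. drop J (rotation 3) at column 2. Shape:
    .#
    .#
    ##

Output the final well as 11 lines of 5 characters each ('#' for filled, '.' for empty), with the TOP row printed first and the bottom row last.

Drop 1: S rot2 at col 0 lands with bottom-row=0; cleared 0 line(s) (total 0); column heights now [1 2 2 0 0], max=2
Drop 2: T rot3 at col 1 lands with bottom-row=2; cleared 0 line(s) (total 0); column heights now [1 4 5 0 0], max=5
Drop 3: T rot2 at col 2 lands with bottom-row=4; cleared 0 line(s) (total 0); column heights now [1 4 6 6 6], max=6
Drop 4: J rot3 at col 2 lands with bottom-row=6; cleared 0 line(s) (total 0); column heights now [1 4 7 9 6], max=9

Answer: .....
.....
...#.
...#.
..##.
..###
..##.
.##..
..#..
.##..
##...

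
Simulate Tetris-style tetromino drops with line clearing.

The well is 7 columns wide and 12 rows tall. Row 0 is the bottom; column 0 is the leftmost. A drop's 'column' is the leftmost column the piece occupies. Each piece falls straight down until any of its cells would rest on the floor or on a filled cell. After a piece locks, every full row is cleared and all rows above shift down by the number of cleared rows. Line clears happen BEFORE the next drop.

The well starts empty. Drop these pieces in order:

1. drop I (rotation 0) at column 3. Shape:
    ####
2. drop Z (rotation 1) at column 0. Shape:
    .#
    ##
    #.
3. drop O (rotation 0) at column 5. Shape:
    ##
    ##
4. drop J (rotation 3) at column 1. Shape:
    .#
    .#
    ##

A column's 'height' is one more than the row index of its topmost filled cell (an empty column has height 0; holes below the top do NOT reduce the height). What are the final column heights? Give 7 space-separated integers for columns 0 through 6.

Answer: 2 4 6 1 1 3 3

Derivation:
Drop 1: I rot0 at col 3 lands with bottom-row=0; cleared 0 line(s) (total 0); column heights now [0 0 0 1 1 1 1], max=1
Drop 2: Z rot1 at col 0 lands with bottom-row=0; cleared 0 line(s) (total 0); column heights now [2 3 0 1 1 1 1], max=3
Drop 3: O rot0 at col 5 lands with bottom-row=1; cleared 0 line(s) (total 0); column heights now [2 3 0 1 1 3 3], max=3
Drop 4: J rot3 at col 1 lands with bottom-row=3; cleared 0 line(s) (total 0); column heights now [2 4 6 1 1 3 3], max=6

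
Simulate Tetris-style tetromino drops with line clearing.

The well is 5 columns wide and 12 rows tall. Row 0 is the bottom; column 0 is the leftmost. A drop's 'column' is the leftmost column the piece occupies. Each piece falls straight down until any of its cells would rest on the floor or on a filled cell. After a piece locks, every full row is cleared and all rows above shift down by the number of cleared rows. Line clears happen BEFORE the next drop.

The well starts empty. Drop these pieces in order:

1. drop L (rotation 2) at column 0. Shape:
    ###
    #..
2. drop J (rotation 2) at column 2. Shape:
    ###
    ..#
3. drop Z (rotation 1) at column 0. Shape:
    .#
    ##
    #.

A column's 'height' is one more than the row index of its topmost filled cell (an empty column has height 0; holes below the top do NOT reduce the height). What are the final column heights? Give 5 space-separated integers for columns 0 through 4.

Drop 1: L rot2 at col 0 lands with bottom-row=0; cleared 0 line(s) (total 0); column heights now [2 2 2 0 0], max=2
Drop 2: J rot2 at col 2 lands with bottom-row=1; cleared 0 line(s) (total 0); column heights now [2 2 3 3 3], max=3
Drop 3: Z rot1 at col 0 lands with bottom-row=2; cleared 0 line(s) (total 0); column heights now [4 5 3 3 3], max=5

Answer: 4 5 3 3 3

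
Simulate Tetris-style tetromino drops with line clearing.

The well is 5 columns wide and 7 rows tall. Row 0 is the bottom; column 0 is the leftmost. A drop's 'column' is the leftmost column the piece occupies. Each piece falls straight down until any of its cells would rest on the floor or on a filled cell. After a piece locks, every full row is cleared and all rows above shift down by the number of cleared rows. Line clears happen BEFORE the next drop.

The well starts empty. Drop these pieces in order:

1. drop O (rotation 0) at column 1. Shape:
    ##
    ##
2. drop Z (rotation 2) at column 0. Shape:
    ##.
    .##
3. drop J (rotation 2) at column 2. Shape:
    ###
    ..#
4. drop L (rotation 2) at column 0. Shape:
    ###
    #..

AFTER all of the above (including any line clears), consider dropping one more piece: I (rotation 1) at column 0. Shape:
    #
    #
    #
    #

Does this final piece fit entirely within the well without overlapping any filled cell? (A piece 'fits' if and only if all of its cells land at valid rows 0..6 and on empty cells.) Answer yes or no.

Drop 1: O rot0 at col 1 lands with bottom-row=0; cleared 0 line(s) (total 0); column heights now [0 2 2 0 0], max=2
Drop 2: Z rot2 at col 0 lands with bottom-row=2; cleared 0 line(s) (total 0); column heights now [4 4 3 0 0], max=4
Drop 3: J rot2 at col 2 lands with bottom-row=2; cleared 1 line(s) (total 1); column heights now [0 3 3 0 3], max=3
Drop 4: L rot2 at col 0 lands with bottom-row=2; cleared 0 line(s) (total 1); column heights now [4 4 4 0 3], max=4
Test piece I rot1 at col 0 (width 1): heights before test = [4 4 4 0 3]; fits = False

Answer: no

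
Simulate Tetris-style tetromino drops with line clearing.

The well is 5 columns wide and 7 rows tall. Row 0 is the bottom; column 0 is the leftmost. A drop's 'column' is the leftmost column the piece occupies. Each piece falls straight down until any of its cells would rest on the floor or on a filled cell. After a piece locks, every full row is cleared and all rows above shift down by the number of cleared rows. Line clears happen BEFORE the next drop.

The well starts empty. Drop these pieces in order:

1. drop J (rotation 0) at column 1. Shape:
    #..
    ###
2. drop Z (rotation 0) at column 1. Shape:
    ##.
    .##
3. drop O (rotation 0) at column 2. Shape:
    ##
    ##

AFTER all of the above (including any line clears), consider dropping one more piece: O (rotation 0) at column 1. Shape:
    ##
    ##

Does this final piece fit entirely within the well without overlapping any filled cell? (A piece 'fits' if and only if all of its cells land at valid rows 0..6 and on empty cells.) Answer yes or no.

Answer: yes

Derivation:
Drop 1: J rot0 at col 1 lands with bottom-row=0; cleared 0 line(s) (total 0); column heights now [0 2 1 1 0], max=2
Drop 2: Z rot0 at col 1 lands with bottom-row=1; cleared 0 line(s) (total 0); column heights now [0 3 3 2 0], max=3
Drop 3: O rot0 at col 2 lands with bottom-row=3; cleared 0 line(s) (total 0); column heights now [0 3 5 5 0], max=5
Test piece O rot0 at col 1 (width 2): heights before test = [0 3 5 5 0]; fits = True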